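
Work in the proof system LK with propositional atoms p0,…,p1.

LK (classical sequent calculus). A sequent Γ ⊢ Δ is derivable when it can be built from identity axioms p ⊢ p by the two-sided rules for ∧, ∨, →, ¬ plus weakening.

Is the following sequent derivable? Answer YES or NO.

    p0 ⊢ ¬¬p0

Proof tree:
[¬R] p0 ⊢ ¬¬p0
  [¬L] p0, ¬p0 ⊢ 
    [Ax] p0 ⊢ p0

Result: YES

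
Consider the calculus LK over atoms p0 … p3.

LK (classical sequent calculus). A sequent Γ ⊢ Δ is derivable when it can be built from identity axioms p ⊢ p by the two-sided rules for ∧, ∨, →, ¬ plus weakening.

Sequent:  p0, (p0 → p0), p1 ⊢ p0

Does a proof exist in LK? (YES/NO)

Proof tree:
[WL] p0, (p0 → p0), p1 ⊢ p0
  [→L] p0, (p0 → p0) ⊢ p0
    [Ax] p0 ⊢ p0
    [Ax] p0 ⊢ p0

Result: YES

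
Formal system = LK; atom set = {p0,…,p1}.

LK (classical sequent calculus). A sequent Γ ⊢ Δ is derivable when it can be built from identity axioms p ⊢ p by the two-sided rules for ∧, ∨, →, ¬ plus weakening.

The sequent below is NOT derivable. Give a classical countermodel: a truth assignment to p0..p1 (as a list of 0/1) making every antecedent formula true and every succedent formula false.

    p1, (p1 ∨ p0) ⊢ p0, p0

Truth-table refutation:
  v=00: Γ:[p1=F, (p1 ∨ p0)=F] Δ:[p0=F, p0=F] refutes=False
  v=01: Γ:[p1=T, (p1 ∨ p0)=T] Δ:[p0=F, p0=F] refutes=True  ← countermodel

Result: [0, 1]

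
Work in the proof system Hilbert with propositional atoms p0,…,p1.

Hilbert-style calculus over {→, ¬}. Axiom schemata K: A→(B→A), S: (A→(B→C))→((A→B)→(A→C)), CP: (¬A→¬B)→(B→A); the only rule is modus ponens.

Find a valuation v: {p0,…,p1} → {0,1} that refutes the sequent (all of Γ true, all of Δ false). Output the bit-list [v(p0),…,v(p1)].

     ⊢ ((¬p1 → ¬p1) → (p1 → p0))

Search for a countermodel by truth-table:
  v=00: Γ:[] Δ:[((¬p1 → ¬p1) → (p1 → p0))=T] refutes=False
  v=01: Γ:[] Δ:[((¬p1 → ¬p1) → (p1 → p0))=F] refutes=True  ← countermodel

Result: [0, 1]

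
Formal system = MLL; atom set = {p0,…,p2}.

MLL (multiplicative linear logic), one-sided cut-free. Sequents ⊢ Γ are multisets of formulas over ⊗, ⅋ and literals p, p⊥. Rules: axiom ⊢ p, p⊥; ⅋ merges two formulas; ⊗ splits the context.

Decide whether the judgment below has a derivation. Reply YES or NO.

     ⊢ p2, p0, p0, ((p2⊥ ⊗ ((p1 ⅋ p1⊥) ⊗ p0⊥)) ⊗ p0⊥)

Proof tree:
[⊗]  ⊢ p2, p0, p0, ((p2⊥ ⊗ ((p1 ⅋ p1⊥) ⊗ p0⊥)) ⊗ p0⊥)
  [⊗]  ⊢ p2, p0, (p2⊥ ⊗ ((p1 ⅋ p1⊥) ⊗ p0⊥))
    [Ax]  ⊢ p2, p2⊥
    [⊗]  ⊢ p0, ((p1 ⅋ p1⊥) ⊗ p0⊥)
      [⅋]  ⊢ (p1 ⅋ p1⊥)
        [Ax]  ⊢ p1, p1⊥
      [Ax]  ⊢ p0, p0⊥
  [Ax]  ⊢ p0, p0⊥

Result: YES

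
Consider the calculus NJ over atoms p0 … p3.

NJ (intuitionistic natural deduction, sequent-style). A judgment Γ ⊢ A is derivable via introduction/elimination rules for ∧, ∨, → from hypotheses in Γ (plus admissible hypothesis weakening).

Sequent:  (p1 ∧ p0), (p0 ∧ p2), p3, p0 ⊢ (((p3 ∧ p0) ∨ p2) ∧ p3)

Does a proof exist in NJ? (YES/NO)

Proof tree:
[∧I] (p1 ∧ p0), (p0 ∧ p2), p3, p0 ⊢ (((p3 ∧ p0) ∨ p2) ∧ p3)
  [Wk] p3, p0, (p1 ∧ p0) ⊢ ((p3 ∧ p0) ∨ p2)
    [∨I₁] p3, p0 ⊢ ((p3 ∧ p0) ∨ p2)
      [∧I] p3, p0 ⊢ (p3 ∧ p0)
        [Ax] p3 ⊢ p3
        [Ax] p0 ⊢ p0
  [Wk] p3, (p0 ∧ p2) ⊢ p3
    [Ax] p3 ⊢ p3

Result: YES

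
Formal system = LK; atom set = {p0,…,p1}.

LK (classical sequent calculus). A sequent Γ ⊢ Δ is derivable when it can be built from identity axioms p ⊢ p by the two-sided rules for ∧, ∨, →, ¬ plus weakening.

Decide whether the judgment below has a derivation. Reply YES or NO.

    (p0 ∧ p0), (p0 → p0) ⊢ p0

Derivation (root first):
[→L] (p0 ∧ p0), (p0 → p0) ⊢ p0
  [∧L] (p0 ∧ p0) ⊢ p0
    [WL] p0, p0 ⊢ p0
      [Ax] p0 ⊢ p0
  [Ax] p0 ⊢ p0

Result: YES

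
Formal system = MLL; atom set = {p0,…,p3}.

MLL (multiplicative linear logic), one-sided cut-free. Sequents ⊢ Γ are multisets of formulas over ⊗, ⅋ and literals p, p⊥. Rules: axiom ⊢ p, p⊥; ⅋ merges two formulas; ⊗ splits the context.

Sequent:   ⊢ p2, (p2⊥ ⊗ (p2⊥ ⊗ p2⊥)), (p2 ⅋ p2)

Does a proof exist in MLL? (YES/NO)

Proof tree:
[⅋]  ⊢ p2, (p2⊥ ⊗ (p2⊥ ⊗ p2⊥)), (p2 ⅋ p2)
  [⊗]  ⊢ p2, p2, p2, (p2⊥ ⊗ (p2⊥ ⊗ p2⊥))
    [Ax]  ⊢ p2, p2⊥
    [⊗]  ⊢ p2, p2, (p2⊥ ⊗ p2⊥)
      [Ax]  ⊢ p2, p2⊥
      [Ax]  ⊢ p2, p2⊥

Result: YES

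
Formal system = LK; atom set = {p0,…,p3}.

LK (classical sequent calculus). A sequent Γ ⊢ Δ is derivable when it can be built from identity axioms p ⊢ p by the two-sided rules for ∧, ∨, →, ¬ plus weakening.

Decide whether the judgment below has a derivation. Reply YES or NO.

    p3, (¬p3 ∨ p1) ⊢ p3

Proof tree:
[∨L] p3, (¬p3 ∨ p1) ⊢ p3
  [¬L] p3, ¬p3 ⊢ 
    [Ax] p3 ⊢ p3
  [WL] p3, p1 ⊢ p3
    [Ax] p3 ⊢ p3

Result: YES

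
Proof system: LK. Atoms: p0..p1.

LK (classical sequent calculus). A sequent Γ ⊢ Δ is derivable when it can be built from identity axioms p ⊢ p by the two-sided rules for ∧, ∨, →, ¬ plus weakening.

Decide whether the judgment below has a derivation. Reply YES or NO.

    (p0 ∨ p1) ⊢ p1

Search for a countermodel by truth-table:
  v=00: Γ:[(p0 ∨ p1)=F] Δ:[p1=F] refutes=False
  v=01: Γ:[(p0 ∨ p1)=T] Δ:[p1=T] refutes=False
  v=10: Γ:[(p0 ∨ p1)=T] Δ:[p1=F] refutes=True  ← countermodel

Result: NO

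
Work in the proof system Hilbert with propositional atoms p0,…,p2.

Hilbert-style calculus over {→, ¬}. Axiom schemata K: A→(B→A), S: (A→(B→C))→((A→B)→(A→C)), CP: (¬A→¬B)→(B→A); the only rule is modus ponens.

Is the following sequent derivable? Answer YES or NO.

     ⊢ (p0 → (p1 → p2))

Search for a countermodel by truth-table:
  v=000: Γ:[] Δ:[(p0 → (p1 → p2))=T] refutes=False
  v=001: Γ:[] Δ:[(p0 → (p1 → p2))=T] refutes=False
  v=010: Γ:[] Δ:[(p0 → (p1 → p2))=T] refutes=False
  v=011: Γ:[] Δ:[(p0 → (p1 → p2))=T] refutes=False
  v=100: Γ:[] Δ:[(p0 → (p1 → p2))=T] refutes=False
  v=101: Γ:[] Δ:[(p0 → (p1 → p2))=T] refutes=False
  v=110: Γ:[] Δ:[(p0 → (p1 → p2))=F] refutes=True  ← countermodel

Result: NO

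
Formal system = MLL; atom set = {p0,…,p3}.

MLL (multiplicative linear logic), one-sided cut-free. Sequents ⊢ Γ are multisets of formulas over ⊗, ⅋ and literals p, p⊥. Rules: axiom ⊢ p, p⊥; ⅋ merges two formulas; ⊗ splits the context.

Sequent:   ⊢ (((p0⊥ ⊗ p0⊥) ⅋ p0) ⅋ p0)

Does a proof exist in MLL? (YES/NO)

Derivation (root first):
[⅋]  ⊢ (((p0⊥ ⊗ p0⊥) ⅋ p0) ⅋ p0)
  [⅋]  ⊢ p0, ((p0⊥ ⊗ p0⊥) ⅋ p0)
    [⊗]  ⊢ p0, p0, (p0⊥ ⊗ p0⊥)
      [Ax]  ⊢ p0, p0⊥
      [Ax]  ⊢ p0, p0⊥

Result: YES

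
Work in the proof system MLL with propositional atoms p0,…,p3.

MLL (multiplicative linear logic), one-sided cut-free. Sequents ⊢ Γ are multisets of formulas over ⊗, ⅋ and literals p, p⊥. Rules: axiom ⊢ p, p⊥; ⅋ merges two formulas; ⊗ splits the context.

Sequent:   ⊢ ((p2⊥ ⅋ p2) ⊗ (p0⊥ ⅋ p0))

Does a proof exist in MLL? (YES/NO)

Derivation (root first):
[⊗]  ⊢ ((p2⊥ ⅋ p2) ⊗ (p0⊥ ⅋ p0))
  [⅋]  ⊢ (p2⊥ ⅋ p2)
    [Ax]  ⊢ p2, p2⊥
  [⅋]  ⊢ (p0⊥ ⅋ p0)
    [Ax]  ⊢ p0, p0⊥

Result: YES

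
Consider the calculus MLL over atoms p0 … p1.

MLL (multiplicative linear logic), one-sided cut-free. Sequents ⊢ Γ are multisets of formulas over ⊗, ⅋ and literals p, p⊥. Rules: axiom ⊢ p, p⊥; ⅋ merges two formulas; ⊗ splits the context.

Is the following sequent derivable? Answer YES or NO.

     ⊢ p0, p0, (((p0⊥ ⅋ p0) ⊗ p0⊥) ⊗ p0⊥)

Proof tree:
[⊗]  ⊢ p0, p0, (((p0⊥ ⅋ p0) ⊗ p0⊥) ⊗ p0⊥)
  [⊗]  ⊢ p0, ((p0⊥ ⅋ p0) ⊗ p0⊥)
    [⅋]  ⊢ (p0⊥ ⅋ p0)
      [Ax]  ⊢ p0, p0⊥
    [Ax]  ⊢ p0, p0⊥
  [Ax]  ⊢ p0, p0⊥

Result: YES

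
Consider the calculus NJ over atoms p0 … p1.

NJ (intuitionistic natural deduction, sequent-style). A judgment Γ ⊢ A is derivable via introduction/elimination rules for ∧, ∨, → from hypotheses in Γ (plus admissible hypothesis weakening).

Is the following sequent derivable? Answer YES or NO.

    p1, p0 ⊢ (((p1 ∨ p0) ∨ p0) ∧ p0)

Derivation trace:
[∧I] p1, p0 ⊢ (((p1 ∨ p0) ∨ p0) ∧ p0)
  [∨I₁] p1 ⊢ ((p1 ∨ p0) ∨ p0)
    [∨I₁] p1 ⊢ (p1 ∨ p0)
      [Ax] p1 ⊢ p1
  [Ax] p0 ⊢ p0

Result: YES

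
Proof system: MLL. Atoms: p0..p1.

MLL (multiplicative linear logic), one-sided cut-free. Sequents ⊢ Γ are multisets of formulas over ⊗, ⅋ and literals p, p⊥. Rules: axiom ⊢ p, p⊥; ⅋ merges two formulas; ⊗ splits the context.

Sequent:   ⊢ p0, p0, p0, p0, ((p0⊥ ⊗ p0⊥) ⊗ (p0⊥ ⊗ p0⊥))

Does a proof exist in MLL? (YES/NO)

Derivation trace:
[⊗]  ⊢ p0, p0, p0, p0, ((p0⊥ ⊗ p0⊥) ⊗ (p0⊥ ⊗ p0⊥))
  [⊗]  ⊢ p0, p0, (p0⊥ ⊗ p0⊥)
    [Ax]  ⊢ p0, p0⊥
    [Ax]  ⊢ p0, p0⊥
  [⊗]  ⊢ p0, p0, (p0⊥ ⊗ p0⊥)
    [Ax]  ⊢ p0, p0⊥
    [Ax]  ⊢ p0, p0⊥

Result: YES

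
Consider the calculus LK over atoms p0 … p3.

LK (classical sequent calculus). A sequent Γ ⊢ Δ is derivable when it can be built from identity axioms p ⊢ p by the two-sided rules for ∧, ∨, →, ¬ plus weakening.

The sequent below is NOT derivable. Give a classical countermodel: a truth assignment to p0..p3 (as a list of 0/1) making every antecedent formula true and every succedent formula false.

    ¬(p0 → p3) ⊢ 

Search for a countermodel by truth-table:
  v=0000: Γ:[¬(p0 → p3)=F] Δ:[] refutes=False
  v=0001: Γ:[¬(p0 → p3)=F] Δ:[] refutes=False
  v=0010: Γ:[¬(p0 → p3)=F] Δ:[] refutes=False
  v=0011: Γ:[¬(p0 → p3)=F] Δ:[] refutes=False
  v=0100: Γ:[¬(p0 → p3)=F] Δ:[] refutes=False
  v=0101: Γ:[¬(p0 → p3)=F] Δ:[] refutes=False
  v=0110: Γ:[¬(p0 → p3)=F] Δ:[] refutes=False
  v=0111: Γ:[¬(p0 → p3)=F] Δ:[] refutes=False
  v=1000: Γ:[¬(p0 → p3)=T] Δ:[] refutes=True  ← countermodel

Result: [1, 0, 0, 0]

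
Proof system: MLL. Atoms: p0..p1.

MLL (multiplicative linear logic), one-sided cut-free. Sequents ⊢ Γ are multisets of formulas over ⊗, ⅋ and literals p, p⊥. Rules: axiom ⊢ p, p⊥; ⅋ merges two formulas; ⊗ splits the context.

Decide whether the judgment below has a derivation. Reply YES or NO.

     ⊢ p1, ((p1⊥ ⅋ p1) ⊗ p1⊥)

Derivation (root first):
[⊗]  ⊢ p1, ((p1⊥ ⅋ p1) ⊗ p1⊥)
  [⅋]  ⊢ (p1⊥ ⅋ p1)
    [Ax]  ⊢ p1, p1⊥
  [Ax]  ⊢ p1, p1⊥

Result: YES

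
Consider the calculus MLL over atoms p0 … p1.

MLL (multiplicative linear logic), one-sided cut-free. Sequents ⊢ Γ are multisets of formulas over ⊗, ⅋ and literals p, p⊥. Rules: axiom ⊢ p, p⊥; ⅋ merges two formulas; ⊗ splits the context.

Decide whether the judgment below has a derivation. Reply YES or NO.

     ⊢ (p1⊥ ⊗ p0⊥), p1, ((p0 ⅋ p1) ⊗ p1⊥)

Derivation (root first):
[⊗]  ⊢ (p1⊥ ⊗ p0⊥), p1, ((p0 ⅋ p1) ⊗ p1⊥)
  [⅋]  ⊢ (p1⊥ ⊗ p0⊥), (p0 ⅋ p1)
    [⊗]  ⊢ p1, p0, (p1⊥ ⊗ p0⊥)
      [Ax]  ⊢ p1, p1⊥
      [Ax]  ⊢ p0, p0⊥
  [Ax]  ⊢ p1, p1⊥

Result: YES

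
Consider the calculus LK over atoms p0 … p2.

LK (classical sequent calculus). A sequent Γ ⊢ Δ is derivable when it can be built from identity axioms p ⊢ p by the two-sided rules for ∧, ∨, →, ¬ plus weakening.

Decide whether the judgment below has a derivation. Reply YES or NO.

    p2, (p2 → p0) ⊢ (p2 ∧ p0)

Derivation (root first):
[∧R] p2, (p2 → p0) ⊢ (p2 ∧ p0)
  [Ax] p2 ⊢ p2
  [→L] p2, (p2 → p0) ⊢ p0
    [Ax] p2 ⊢ p2
    [Ax] p0 ⊢ p0

Result: YES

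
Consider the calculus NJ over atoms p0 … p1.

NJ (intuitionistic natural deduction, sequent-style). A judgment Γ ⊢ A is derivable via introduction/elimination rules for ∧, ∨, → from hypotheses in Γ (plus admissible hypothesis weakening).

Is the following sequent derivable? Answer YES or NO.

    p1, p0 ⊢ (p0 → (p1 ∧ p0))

Proof tree:
[Wk] p1, p0 ⊢ (p0 → (p1 ∧ p0))
  [→I] p1 ⊢ (p0 → (p1 ∧ p0))
    [∧I] p1, p0 ⊢ (p1 ∧ p0)
      [Ax] p1 ⊢ p1
      [Ax] p0 ⊢ p0

Result: YES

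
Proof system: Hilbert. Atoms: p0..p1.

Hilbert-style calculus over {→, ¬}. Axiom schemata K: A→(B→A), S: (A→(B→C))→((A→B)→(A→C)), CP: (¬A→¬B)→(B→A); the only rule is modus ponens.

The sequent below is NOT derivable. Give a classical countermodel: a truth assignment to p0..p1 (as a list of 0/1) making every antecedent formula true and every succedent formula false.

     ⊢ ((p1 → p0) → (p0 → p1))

Search for a countermodel by truth-table:
  v=00: Γ:[] Δ:[((p1 → p0) → (p0 → p1))=T] refutes=False
  v=01: Γ:[] Δ:[((p1 → p0) → (p0 → p1))=T] refutes=False
  v=10: Γ:[] Δ:[((p1 → p0) → (p0 → p1))=F] refutes=True  ← countermodel

Result: [1, 0]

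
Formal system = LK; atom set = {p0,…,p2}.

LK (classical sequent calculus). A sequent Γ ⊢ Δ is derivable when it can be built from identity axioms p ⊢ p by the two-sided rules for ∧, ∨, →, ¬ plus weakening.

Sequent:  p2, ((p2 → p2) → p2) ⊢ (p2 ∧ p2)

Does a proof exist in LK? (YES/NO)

Derivation trace:
[∧R] p2, ((p2 → p2) → p2) ⊢ (p2 ∧ p2)
  [Ax] p2 ⊢ p2
  [→L] ((p2 → p2) → p2) ⊢ p2
    [→R]  ⊢ (p2 → p2)
      [Ax] p2 ⊢ p2
    [Ax] p2 ⊢ p2

Result: YES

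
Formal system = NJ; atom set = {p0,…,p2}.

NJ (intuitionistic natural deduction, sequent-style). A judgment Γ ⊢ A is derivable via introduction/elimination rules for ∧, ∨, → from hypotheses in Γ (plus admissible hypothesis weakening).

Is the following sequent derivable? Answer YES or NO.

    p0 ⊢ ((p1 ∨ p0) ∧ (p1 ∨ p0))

Derivation trace:
[∧I] p0 ⊢ ((p1 ∨ p0) ∧ (p1 ∨ p0))
  [∨I₂] p0 ⊢ (p1 ∨ p0)
    [Ax] p0 ⊢ p0
  [∨I₂] p0 ⊢ (p1 ∨ p0)
    [Ax] p0 ⊢ p0

Result: YES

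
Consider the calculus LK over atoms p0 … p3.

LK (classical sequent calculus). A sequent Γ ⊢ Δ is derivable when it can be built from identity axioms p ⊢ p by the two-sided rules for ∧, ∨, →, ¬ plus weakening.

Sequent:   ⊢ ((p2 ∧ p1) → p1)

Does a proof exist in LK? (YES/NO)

Proof tree:
[→R]  ⊢ ((p2 ∧ p1) → p1)
  [∧L] (p2 ∧ p1) ⊢ p1
    [WL] p1, p2 ⊢ p1
      [Ax] p1 ⊢ p1

Result: YES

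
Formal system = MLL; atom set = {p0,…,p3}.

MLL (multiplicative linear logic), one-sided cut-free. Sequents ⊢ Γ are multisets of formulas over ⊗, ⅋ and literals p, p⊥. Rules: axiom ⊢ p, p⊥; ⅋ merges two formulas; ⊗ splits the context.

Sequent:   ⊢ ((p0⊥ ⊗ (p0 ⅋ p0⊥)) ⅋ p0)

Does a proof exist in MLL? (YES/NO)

Proof tree:
[⅋]  ⊢ ((p0⊥ ⊗ (p0 ⅋ p0⊥)) ⅋ p0)
  [⊗]  ⊢ p0, (p0⊥ ⊗ (p0 ⅋ p0⊥))
    [Ax]  ⊢ p0, p0⊥
    [⅋]  ⊢ (p0 ⅋ p0⊥)
      [Ax]  ⊢ p0, p0⊥

Result: YES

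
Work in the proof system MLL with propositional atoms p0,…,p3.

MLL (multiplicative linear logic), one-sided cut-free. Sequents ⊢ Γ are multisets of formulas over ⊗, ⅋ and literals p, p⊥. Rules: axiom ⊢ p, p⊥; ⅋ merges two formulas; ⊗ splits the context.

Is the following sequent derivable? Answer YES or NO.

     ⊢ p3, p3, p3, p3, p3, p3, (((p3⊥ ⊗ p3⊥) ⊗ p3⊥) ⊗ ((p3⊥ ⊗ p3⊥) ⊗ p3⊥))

Derivation trace:
[⊗]  ⊢ p3, p3, p3, p3, p3, p3, (((p3⊥ ⊗ p3⊥) ⊗ p3⊥) ⊗ ((p3⊥ ⊗ p3⊥) ⊗ p3⊥))
  [⊗]  ⊢ p3, p3, p3, ((p3⊥ ⊗ p3⊥) ⊗ p3⊥)
    [⊗]  ⊢ p3, p3, (p3⊥ ⊗ p3⊥)
      [Ax]  ⊢ p3, p3⊥
      [Ax]  ⊢ p3, p3⊥
    [Ax]  ⊢ p3, p3⊥
  [⊗]  ⊢ p3, p3, p3, ((p3⊥ ⊗ p3⊥) ⊗ p3⊥)
    [⊗]  ⊢ p3, p3, (p3⊥ ⊗ p3⊥)
      [Ax]  ⊢ p3, p3⊥
      [Ax]  ⊢ p3, p3⊥
    [Ax]  ⊢ p3, p3⊥

Result: YES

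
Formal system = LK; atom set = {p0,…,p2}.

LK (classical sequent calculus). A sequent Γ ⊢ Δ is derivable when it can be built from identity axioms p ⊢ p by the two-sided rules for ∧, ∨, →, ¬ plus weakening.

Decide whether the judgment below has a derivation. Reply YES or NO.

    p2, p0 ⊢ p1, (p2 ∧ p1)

Search for a countermodel by truth-table:
  v=000: Γ:[p2=F, p0=F] Δ:[p1=F, (p2 ∧ p1)=F] refutes=False
  v=001: Γ:[p2=T, p0=F] Δ:[p1=F, (p2 ∧ p1)=F] refutes=False
  v=010: Γ:[p2=F, p0=F] Δ:[p1=T, (p2 ∧ p1)=F] refutes=False
  v=011: Γ:[p2=T, p0=F] Δ:[p1=T, (p2 ∧ p1)=T] refutes=False
  v=100: Γ:[p2=F, p0=T] Δ:[p1=F, (p2 ∧ p1)=F] refutes=False
  v=101: Γ:[p2=T, p0=T] Δ:[p1=F, (p2 ∧ p1)=F] refutes=True  ← countermodel

Result: NO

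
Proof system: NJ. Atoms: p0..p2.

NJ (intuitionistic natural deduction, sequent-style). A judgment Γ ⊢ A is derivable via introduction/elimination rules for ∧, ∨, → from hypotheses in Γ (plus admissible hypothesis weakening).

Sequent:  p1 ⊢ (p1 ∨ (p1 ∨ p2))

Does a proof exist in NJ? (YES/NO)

Derivation (root first):
[∨I₂] p1 ⊢ (p1 ∨ (p1 ∨ p2))
  [∨I₁] p1 ⊢ (p1 ∨ p2)
    [Ax] p1 ⊢ p1

Result: YES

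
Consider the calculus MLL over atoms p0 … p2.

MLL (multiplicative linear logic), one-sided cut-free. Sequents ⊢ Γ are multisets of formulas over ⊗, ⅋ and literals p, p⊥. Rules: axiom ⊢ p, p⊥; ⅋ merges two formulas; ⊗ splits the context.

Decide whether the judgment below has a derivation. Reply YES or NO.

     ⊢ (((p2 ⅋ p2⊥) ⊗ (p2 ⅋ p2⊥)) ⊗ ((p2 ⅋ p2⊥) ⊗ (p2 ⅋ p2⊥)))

Derivation trace:
[⊗]  ⊢ (((p2 ⅋ p2⊥) ⊗ (p2 ⅋ p2⊥)) ⊗ ((p2 ⅋ p2⊥) ⊗ (p2 ⅋ p2⊥)))
  [⊗]  ⊢ ((p2 ⅋ p2⊥) ⊗ (p2 ⅋ p2⊥))
    [⅋]  ⊢ (p2 ⅋ p2⊥)
      [Ax]  ⊢ p2, p2⊥
    [⅋]  ⊢ (p2 ⅋ p2⊥)
      [Ax]  ⊢ p2, p2⊥
  [⊗]  ⊢ ((p2 ⅋ p2⊥) ⊗ (p2 ⅋ p2⊥))
    [⅋]  ⊢ (p2 ⅋ p2⊥)
      [Ax]  ⊢ p2, p2⊥
    [⅋]  ⊢ (p2 ⅋ p2⊥)
      [Ax]  ⊢ p2, p2⊥

Result: YES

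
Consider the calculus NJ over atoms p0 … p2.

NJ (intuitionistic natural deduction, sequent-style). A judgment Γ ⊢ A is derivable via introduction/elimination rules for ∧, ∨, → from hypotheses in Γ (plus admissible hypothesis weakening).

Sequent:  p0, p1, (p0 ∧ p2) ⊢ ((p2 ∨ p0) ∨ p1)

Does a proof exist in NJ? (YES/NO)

Derivation trace:
[∨I₁] p0, p1, (p0 ∧ p2) ⊢ ((p2 ∨ p0) ∨ p1)
  [Wk] p0, p1, (p0 ∧ p2) ⊢ (p2 ∨ p0)
    [∨I₂] p0, p1 ⊢ (p2 ∨ p0)
      [Wk] p0, p1 ⊢ p0
        [Ax] p0 ⊢ p0

Result: YES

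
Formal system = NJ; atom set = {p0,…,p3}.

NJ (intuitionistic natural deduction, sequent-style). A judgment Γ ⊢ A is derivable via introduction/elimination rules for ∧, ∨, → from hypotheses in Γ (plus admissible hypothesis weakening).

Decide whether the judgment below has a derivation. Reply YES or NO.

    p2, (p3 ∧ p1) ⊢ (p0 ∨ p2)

Derivation (root first):
[Wk] p2, (p3 ∧ p1) ⊢ (p0 ∨ p2)
  [∨I₂] p2 ⊢ (p0 ∨ p2)
    [Ax] p2 ⊢ p2

Result: YES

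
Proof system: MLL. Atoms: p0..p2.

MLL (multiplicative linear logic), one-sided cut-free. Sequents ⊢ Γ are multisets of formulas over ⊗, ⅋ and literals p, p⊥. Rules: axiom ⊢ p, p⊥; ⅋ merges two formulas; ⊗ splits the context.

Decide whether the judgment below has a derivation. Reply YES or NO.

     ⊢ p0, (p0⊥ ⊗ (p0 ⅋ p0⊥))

Derivation (root first):
[⊗]  ⊢ p0, (p0⊥ ⊗ (p0 ⅋ p0⊥))
  [Ax]  ⊢ p0, p0⊥
  [⅋]  ⊢ (p0 ⅋ p0⊥)
    [Ax]  ⊢ p0, p0⊥

Result: YES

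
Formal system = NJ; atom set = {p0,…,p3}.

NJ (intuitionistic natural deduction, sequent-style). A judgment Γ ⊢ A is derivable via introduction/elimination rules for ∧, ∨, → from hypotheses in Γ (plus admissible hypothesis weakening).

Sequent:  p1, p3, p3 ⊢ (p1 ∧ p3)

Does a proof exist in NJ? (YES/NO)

Proof tree:
[Wk] p1, p3, p3 ⊢ (p1 ∧ p3)
  [∧I] p1, p3 ⊢ (p1 ∧ p3)
    [Ax] p1 ⊢ p1
    [Ax] p3 ⊢ p3

Result: YES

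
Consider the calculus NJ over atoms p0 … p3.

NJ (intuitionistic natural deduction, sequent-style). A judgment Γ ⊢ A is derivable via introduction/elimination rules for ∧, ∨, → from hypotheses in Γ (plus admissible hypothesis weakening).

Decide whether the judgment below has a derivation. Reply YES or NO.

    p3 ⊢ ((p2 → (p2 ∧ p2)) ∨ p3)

Proof tree:
[Wk] p3 ⊢ ((p2 → (p2 ∧ p2)) ∨ p3)
  [∨I₁]  ⊢ ((p2 → (p2 ∧ p2)) ∨ p3)
    [→I]  ⊢ (p2 → (p2 ∧ p2))
      [∧I] p2 ⊢ (p2 ∧ p2)
        [Ax] p2 ⊢ p2
        [Ax] p2 ⊢ p2

Result: YES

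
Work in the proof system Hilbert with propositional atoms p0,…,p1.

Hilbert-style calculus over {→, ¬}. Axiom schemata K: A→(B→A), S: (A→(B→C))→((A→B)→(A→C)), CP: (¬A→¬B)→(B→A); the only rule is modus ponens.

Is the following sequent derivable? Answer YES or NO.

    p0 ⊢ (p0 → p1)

Enumerate valuations to refute Γ ⊢ Δ:
  v=00: Γ:[p0=F] Δ:[(p0 → p1)=T] refutes=False
  v=01: Γ:[p0=F] Δ:[(p0 → p1)=T] refutes=False
  v=10: Γ:[p0=T] Δ:[(p0 → p1)=F] refutes=True  ← countermodel

Result: NO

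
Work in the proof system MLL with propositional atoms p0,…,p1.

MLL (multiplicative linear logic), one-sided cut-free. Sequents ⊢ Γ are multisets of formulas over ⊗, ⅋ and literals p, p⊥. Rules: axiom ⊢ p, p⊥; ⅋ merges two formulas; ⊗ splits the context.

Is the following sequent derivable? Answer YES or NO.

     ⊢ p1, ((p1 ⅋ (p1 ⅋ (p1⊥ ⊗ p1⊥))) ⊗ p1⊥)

Derivation trace:
[⊗]  ⊢ p1, ((p1 ⅋ (p1 ⅋ (p1⊥ ⊗ p1⊥))) ⊗ p1⊥)
  [⅋]  ⊢ (p1 ⅋ (p1 ⅋ (p1⊥ ⊗ p1⊥)))
    [⅋]  ⊢ p1, (p1 ⅋ (p1⊥ ⊗ p1⊥))
      [⊗]  ⊢ p1, p1, (p1⊥ ⊗ p1⊥)
        [Ax]  ⊢ p1, p1⊥
        [Ax]  ⊢ p1, p1⊥
  [Ax]  ⊢ p1, p1⊥

Result: YES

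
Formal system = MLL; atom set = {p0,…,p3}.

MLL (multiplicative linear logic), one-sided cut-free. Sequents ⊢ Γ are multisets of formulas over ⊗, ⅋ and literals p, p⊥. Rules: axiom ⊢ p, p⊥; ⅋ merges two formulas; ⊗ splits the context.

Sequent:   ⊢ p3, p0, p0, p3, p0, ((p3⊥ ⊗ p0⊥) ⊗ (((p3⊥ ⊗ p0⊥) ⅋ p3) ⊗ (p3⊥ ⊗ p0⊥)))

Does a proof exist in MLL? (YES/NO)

Derivation trace:
[⊗]  ⊢ p3, p0, p0, p3, p0, ((p3⊥ ⊗ p0⊥) ⊗ (((p3⊥ ⊗ p0⊥) ⅋ p3) ⊗ (p3⊥ ⊗ p0⊥)))
  [⊗]  ⊢ p3, p0, (p3⊥ ⊗ p0⊥)
    [Ax]  ⊢ p3, p3⊥
    [Ax]  ⊢ p0, p0⊥
  [⊗]  ⊢ p0, p3, p0, (((p3⊥ ⊗ p0⊥) ⅋ p3) ⊗ (p3⊥ ⊗ p0⊥))
    [⅋]  ⊢ p0, ((p3⊥ ⊗ p0⊥) ⅋ p3)
      [⊗]  ⊢ p3, p0, (p3⊥ ⊗ p0⊥)
        [Ax]  ⊢ p3, p3⊥
        [Ax]  ⊢ p0, p0⊥
    [⊗]  ⊢ p3, p0, (p3⊥ ⊗ p0⊥)
      [Ax]  ⊢ p3, p3⊥
      [Ax]  ⊢ p0, p0⊥

Result: YES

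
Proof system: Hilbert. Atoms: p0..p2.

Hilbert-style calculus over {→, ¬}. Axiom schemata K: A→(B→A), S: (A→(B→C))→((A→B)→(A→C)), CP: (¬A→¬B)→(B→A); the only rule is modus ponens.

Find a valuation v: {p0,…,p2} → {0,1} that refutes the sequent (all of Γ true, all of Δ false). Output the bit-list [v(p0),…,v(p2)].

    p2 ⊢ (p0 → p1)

Search for a countermodel by truth-table:
  v=000: Γ:[p2=F] Δ:[(p0 → p1)=T] refutes=False
  v=001: Γ:[p2=T] Δ:[(p0 → p1)=T] refutes=False
  v=010: Γ:[p2=F] Δ:[(p0 → p1)=T] refutes=False
  v=011: Γ:[p2=T] Δ:[(p0 → p1)=T] refutes=False
  v=100: Γ:[p2=F] Δ:[(p0 → p1)=F] refutes=False
  v=101: Γ:[p2=T] Δ:[(p0 → p1)=F] refutes=True  ← countermodel

Result: [1, 0, 1]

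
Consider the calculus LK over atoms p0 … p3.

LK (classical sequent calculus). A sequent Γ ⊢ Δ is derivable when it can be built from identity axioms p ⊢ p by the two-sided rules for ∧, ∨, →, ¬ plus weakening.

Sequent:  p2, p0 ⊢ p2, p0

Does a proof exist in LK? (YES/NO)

Derivation trace:
[WL] p2, p0 ⊢ p2, p0
  [WR] p2 ⊢ p2, p0
    [Ax] p2 ⊢ p2

Result: YES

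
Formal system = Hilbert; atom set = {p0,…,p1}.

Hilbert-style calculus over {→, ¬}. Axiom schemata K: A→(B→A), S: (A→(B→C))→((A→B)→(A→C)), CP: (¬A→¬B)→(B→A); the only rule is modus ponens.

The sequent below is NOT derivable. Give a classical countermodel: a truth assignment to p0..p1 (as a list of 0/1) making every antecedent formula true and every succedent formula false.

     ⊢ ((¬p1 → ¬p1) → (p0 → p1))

Search for a countermodel by truth-table:
  v=00: Γ:[] Δ:[((¬p1 → ¬p1) → (p0 → p1))=T] refutes=False
  v=01: Γ:[] Δ:[((¬p1 → ¬p1) → (p0 → p1))=T] refutes=False
  v=10: Γ:[] Δ:[((¬p1 → ¬p1) → (p0 → p1))=F] refutes=True  ← countermodel

Result: [1, 0]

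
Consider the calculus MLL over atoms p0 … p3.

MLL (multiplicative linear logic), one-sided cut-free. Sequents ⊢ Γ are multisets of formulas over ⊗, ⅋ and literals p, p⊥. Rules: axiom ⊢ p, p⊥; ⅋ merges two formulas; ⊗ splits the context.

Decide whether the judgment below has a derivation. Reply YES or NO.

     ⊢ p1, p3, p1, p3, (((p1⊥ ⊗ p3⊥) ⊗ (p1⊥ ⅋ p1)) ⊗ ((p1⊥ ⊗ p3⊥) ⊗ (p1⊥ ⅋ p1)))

Derivation (root first):
[⊗]  ⊢ p1, p3, p1, p3, (((p1⊥ ⊗ p3⊥) ⊗ (p1⊥ ⅋ p1)) ⊗ ((p1⊥ ⊗ p3⊥) ⊗ (p1⊥ ⅋ p1)))
  [⊗]  ⊢ p1, p3, ((p1⊥ ⊗ p3⊥) ⊗ (p1⊥ ⅋ p1))
    [⊗]  ⊢ p1, p3, (p1⊥ ⊗ p3⊥)
      [Ax]  ⊢ p1, p1⊥
      [Ax]  ⊢ p3, p3⊥
    [⅋]  ⊢ (p1⊥ ⅋ p1)
      [Ax]  ⊢ p1, p1⊥
  [⊗]  ⊢ p1, p3, ((p1⊥ ⊗ p3⊥) ⊗ (p1⊥ ⅋ p1))
    [⊗]  ⊢ p1, p3, (p1⊥ ⊗ p3⊥)
      [Ax]  ⊢ p1, p1⊥
      [Ax]  ⊢ p3, p3⊥
    [⅋]  ⊢ (p1⊥ ⅋ p1)
      [Ax]  ⊢ p1, p1⊥

Result: YES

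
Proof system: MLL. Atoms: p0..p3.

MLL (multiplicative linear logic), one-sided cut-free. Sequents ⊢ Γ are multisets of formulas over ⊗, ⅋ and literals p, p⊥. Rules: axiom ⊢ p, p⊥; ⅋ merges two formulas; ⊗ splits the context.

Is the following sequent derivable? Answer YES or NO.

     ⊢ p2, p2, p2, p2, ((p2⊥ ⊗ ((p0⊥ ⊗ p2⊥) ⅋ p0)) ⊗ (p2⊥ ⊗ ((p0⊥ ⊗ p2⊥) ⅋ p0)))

Derivation trace:
[⊗]  ⊢ p2, p2, p2, p2, ((p2⊥ ⊗ ((p0⊥ ⊗ p2⊥) ⅋ p0)) ⊗ (p2⊥ ⊗ ((p0⊥ ⊗ p2⊥) ⅋ p0)))
  [⊗]  ⊢ p2, p2, (p2⊥ ⊗ ((p0⊥ ⊗ p2⊥) ⅋ p0))
    [Ax]  ⊢ p2, p2⊥
    [⅋]  ⊢ p2, ((p0⊥ ⊗ p2⊥) ⅋ p0)
      [⊗]  ⊢ p0, p2, (p0⊥ ⊗ p2⊥)
        [Ax]  ⊢ p0, p0⊥
        [Ax]  ⊢ p2, p2⊥
  [⊗]  ⊢ p2, p2, (p2⊥ ⊗ ((p0⊥ ⊗ p2⊥) ⅋ p0))
    [Ax]  ⊢ p2, p2⊥
    [⅋]  ⊢ p2, ((p0⊥ ⊗ p2⊥) ⅋ p0)
      [⊗]  ⊢ p0, p2, (p0⊥ ⊗ p2⊥)
        [Ax]  ⊢ p0, p0⊥
        [Ax]  ⊢ p2, p2⊥

Result: YES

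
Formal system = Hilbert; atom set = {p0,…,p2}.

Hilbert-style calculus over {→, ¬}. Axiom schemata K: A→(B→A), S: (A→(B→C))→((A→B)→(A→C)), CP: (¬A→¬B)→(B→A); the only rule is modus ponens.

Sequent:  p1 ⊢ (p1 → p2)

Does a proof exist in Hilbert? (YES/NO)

Truth-table refutation:
  v=000: Γ:[p1=F] Δ:[(p1 → p2)=T] refutes=False
  v=001: Γ:[p1=F] Δ:[(p1 → p2)=T] refutes=False
  v=010: Γ:[p1=T] Δ:[(p1 → p2)=F] refutes=True  ← countermodel

Result: NO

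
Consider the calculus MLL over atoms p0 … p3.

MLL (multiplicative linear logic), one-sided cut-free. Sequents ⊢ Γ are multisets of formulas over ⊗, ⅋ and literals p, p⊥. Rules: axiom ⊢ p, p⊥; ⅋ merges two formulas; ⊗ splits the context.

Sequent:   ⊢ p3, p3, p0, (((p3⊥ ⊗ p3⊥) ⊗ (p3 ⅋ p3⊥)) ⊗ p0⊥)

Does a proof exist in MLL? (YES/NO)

Derivation trace:
[⊗]  ⊢ p3, p3, p0, (((p3⊥ ⊗ p3⊥) ⊗ (p3 ⅋ p3⊥)) ⊗ p0⊥)
  [⊗]  ⊢ p3, p3, ((p3⊥ ⊗ p3⊥) ⊗ (p3 ⅋ p3⊥))
    [⊗]  ⊢ p3, p3, (p3⊥ ⊗ p3⊥)
      [Ax]  ⊢ p3, p3⊥
      [Ax]  ⊢ p3, p3⊥
    [⅋]  ⊢ (p3 ⅋ p3⊥)
      [Ax]  ⊢ p3, p3⊥
  [Ax]  ⊢ p0, p0⊥

Result: YES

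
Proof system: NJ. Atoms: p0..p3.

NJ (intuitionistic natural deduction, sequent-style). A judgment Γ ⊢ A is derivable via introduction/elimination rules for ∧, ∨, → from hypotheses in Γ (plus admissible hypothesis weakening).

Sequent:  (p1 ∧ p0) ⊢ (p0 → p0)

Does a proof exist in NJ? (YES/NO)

Derivation (root first):
[Wk] (p1 ∧ p0) ⊢ (p0 → p0)
  [→I]  ⊢ (p0 → p0)
    [Ax] p0 ⊢ p0

Result: YES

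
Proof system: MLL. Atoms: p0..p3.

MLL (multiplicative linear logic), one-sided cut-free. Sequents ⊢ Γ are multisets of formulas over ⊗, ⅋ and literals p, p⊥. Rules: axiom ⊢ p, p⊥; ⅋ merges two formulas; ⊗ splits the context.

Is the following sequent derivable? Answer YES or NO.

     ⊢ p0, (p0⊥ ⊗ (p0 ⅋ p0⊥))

Derivation (root first):
[⊗]  ⊢ p0, (p0⊥ ⊗ (p0 ⅋ p0⊥))
  [Ax]  ⊢ p0, p0⊥
  [⅋]  ⊢ (p0 ⅋ p0⊥)
    [Ax]  ⊢ p0, p0⊥

Result: YES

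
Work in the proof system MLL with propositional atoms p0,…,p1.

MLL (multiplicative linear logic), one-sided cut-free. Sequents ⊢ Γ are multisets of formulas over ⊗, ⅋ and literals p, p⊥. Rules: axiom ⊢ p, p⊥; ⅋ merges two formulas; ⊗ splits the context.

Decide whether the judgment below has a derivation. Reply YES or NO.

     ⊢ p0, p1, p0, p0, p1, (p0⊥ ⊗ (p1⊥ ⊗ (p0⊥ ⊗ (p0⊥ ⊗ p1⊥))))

Proof tree:
[⊗]  ⊢ p0, p1, p0, p0, p1, (p0⊥ ⊗ (p1⊥ ⊗ (p0⊥ ⊗ (p0⊥ ⊗ p1⊥))))
  [Ax]  ⊢ p0, p0⊥
  [⊗]  ⊢ p1, p0, p0, p1, (p1⊥ ⊗ (p0⊥ ⊗ (p0⊥ ⊗ p1⊥)))
    [Ax]  ⊢ p1, p1⊥
    [⊗]  ⊢ p0, p0, p1, (p0⊥ ⊗ (p0⊥ ⊗ p1⊥))
      [Ax]  ⊢ p0, p0⊥
      [⊗]  ⊢ p0, p1, (p0⊥ ⊗ p1⊥)
        [Ax]  ⊢ p0, p0⊥
        [Ax]  ⊢ p1, p1⊥

Result: YES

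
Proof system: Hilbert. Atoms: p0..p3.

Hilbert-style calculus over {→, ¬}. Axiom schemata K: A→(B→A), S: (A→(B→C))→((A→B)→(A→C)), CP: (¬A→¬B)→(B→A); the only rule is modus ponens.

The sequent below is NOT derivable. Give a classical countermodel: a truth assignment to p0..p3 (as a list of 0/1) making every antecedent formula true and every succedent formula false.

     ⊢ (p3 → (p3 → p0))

Truth-table refutation:
  v=0000: Γ:[] Δ:[(p3 → (p3 → p0))=T] refutes=False
  v=0001: Γ:[] Δ:[(p3 → (p3 → p0))=F] refutes=True  ← countermodel

Result: [0, 0, 0, 1]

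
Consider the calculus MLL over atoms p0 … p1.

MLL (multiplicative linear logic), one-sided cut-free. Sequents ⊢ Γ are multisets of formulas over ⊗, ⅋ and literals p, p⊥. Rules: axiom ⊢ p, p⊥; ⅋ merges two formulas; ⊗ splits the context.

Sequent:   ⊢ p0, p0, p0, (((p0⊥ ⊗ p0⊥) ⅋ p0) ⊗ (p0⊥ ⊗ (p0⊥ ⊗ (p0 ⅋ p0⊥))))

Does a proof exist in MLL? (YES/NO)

Proof tree:
[⊗]  ⊢ p0, p0, p0, (((p0⊥ ⊗ p0⊥) ⅋ p0) ⊗ (p0⊥ ⊗ (p0⊥ ⊗ (p0 ⅋ p0⊥))))
  [⅋]  ⊢ p0, ((p0⊥ ⊗ p0⊥) ⅋ p0)
    [⊗]  ⊢ p0, p0, (p0⊥ ⊗ p0⊥)
      [Ax]  ⊢ p0, p0⊥
      [Ax]  ⊢ p0, p0⊥
  [⊗]  ⊢ p0, p0, (p0⊥ ⊗ (p0⊥ ⊗ (p0 ⅋ p0⊥)))
    [Ax]  ⊢ p0, p0⊥
    [⊗]  ⊢ p0, (p0⊥ ⊗ (p0 ⅋ p0⊥))
      [Ax]  ⊢ p0, p0⊥
      [⅋]  ⊢ (p0 ⅋ p0⊥)
        [Ax]  ⊢ p0, p0⊥

Result: YES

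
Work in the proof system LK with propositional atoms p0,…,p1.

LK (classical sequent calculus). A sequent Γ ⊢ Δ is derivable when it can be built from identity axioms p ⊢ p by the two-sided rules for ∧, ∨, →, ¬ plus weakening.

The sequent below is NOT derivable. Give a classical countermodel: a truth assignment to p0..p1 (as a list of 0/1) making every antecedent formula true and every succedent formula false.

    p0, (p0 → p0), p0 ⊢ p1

Truth-table refutation:
  v=00: Γ:[p0=F, (p0 → p0)=T, p0=F] Δ:[p1=F] refutes=False
  v=01: Γ:[p0=F, (p0 → p0)=T, p0=F] Δ:[p1=T] refutes=False
  v=10: Γ:[p0=T, (p0 → p0)=T, p0=T] Δ:[p1=F] refutes=True  ← countermodel

Result: [1, 0]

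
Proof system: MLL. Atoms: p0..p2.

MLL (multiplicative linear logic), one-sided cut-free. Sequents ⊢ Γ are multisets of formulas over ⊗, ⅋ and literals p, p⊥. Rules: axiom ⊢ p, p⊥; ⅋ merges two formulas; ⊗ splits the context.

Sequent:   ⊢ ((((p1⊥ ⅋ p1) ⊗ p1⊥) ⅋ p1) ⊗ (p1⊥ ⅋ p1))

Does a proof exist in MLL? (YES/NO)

Proof tree:
[⊗]  ⊢ ((((p1⊥ ⅋ p1) ⊗ p1⊥) ⅋ p1) ⊗ (p1⊥ ⅋ p1))
  [⅋]  ⊢ (((p1⊥ ⅋ p1) ⊗ p1⊥) ⅋ p1)
    [⊗]  ⊢ p1, ((p1⊥ ⅋ p1) ⊗ p1⊥)
      [⅋]  ⊢ (p1⊥ ⅋ p1)
        [Ax]  ⊢ p1, p1⊥
      [Ax]  ⊢ p1, p1⊥
  [⅋]  ⊢ (p1⊥ ⅋ p1)
    [Ax]  ⊢ p1, p1⊥

Result: YES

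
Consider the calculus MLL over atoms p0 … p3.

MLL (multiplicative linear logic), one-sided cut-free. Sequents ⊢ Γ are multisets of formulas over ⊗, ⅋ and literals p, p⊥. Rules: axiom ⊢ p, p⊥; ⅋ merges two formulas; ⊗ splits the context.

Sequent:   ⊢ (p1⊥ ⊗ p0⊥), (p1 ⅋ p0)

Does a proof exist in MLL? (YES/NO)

Derivation (root first):
[⅋]  ⊢ (p1⊥ ⊗ p0⊥), (p1 ⅋ p0)
  [⊗]  ⊢ p1, p0, (p1⊥ ⊗ p0⊥)
    [Ax]  ⊢ p1, p1⊥
    [Ax]  ⊢ p0, p0⊥

Result: YES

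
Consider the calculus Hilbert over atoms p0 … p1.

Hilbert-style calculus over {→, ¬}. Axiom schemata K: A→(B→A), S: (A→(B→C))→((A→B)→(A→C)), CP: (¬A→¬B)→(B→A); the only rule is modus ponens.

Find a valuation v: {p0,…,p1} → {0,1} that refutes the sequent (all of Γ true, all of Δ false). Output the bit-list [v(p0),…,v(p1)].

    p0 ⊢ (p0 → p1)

Truth-table refutation:
  v=00: Γ:[p0=F] Δ:[(p0 → p1)=T] refutes=False
  v=01: Γ:[p0=F] Δ:[(p0 → p1)=T] refutes=False
  v=10: Γ:[p0=T] Δ:[(p0 → p1)=F] refutes=True  ← countermodel

Result: [1, 0]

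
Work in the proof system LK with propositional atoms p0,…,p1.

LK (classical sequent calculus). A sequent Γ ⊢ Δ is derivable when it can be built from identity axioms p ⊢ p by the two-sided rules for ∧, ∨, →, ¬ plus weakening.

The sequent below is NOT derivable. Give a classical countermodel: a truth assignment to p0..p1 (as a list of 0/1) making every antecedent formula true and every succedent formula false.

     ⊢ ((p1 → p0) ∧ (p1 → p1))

Enumerate valuations to refute Γ ⊢ Δ:
  v=00: Γ:[] Δ:[((p1 → p0) ∧ (p1 → p1))=T] refutes=False
  v=01: Γ:[] Δ:[((p1 → p0) ∧ (p1 → p1))=F] refutes=True  ← countermodel

Result: [0, 1]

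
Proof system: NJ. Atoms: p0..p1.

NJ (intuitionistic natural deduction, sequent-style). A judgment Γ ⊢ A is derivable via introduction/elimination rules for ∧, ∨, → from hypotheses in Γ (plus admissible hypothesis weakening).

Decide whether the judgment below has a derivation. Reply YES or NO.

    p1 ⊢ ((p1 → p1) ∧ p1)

Derivation (root first):
[∧I] p1 ⊢ ((p1 → p1) ∧ p1)
  [→I]  ⊢ (p1 → p1)
    [Ax] p1 ⊢ p1
  [Ax] p1 ⊢ p1

Result: YES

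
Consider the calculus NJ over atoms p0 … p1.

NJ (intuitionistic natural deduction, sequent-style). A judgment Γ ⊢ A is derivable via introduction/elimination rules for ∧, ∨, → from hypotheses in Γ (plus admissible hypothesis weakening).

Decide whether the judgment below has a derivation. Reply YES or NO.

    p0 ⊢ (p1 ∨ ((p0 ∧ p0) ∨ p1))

Derivation (root first):
[∨I₂] p0 ⊢ (p1 ∨ ((p0 ∧ p0) ∨ p1))
  [∨I₁] p0 ⊢ ((p0 ∧ p0) ∨ p1)
    [∧I] p0 ⊢ (p0 ∧ p0)
      [Ax] p0 ⊢ p0
      [Ax] p0 ⊢ p0

Result: YES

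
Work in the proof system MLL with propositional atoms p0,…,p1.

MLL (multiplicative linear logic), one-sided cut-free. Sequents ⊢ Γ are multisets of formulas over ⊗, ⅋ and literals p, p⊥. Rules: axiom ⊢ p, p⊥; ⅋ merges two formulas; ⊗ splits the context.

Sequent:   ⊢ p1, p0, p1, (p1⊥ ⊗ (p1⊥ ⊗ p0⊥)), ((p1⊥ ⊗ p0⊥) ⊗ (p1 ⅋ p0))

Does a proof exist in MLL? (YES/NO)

Derivation (root first):
[⊗]  ⊢ p1, p0, p1, (p1⊥ ⊗ (p1⊥ ⊗ p0⊥)), ((p1⊥ ⊗ p0⊥) ⊗ (p1 ⅋ p0))
  [⊗]  ⊢ p1, p0, (p1⊥ ⊗ p0⊥)
    [Ax]  ⊢ p1, p1⊥
    [Ax]  ⊢ p0, p0⊥
  [⅋]  ⊢ p1, (p1⊥ ⊗ (p1⊥ ⊗ p0⊥)), (p1 ⅋ p0)
    [⊗]  ⊢ p1, p1, p0, (p1⊥ ⊗ (p1⊥ ⊗ p0⊥))
      [Ax]  ⊢ p1, p1⊥
      [⊗]  ⊢ p1, p0, (p1⊥ ⊗ p0⊥)
        [Ax]  ⊢ p1, p1⊥
        [Ax]  ⊢ p0, p0⊥

Result: YES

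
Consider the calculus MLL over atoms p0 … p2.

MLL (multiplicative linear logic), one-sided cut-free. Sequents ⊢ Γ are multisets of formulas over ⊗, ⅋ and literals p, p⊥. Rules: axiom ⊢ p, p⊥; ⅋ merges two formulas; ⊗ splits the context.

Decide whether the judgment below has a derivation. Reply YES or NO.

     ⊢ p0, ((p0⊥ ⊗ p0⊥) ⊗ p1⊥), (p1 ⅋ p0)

Derivation trace:
[⅋]  ⊢ p0, ((p0⊥ ⊗ p0⊥) ⊗ p1⊥), (p1 ⅋ p0)
  [⊗]  ⊢ p0, p0, p1, ((p0⊥ ⊗ p0⊥) ⊗ p1⊥)
    [⊗]  ⊢ p0, p0, (p0⊥ ⊗ p0⊥)
      [Ax]  ⊢ p0, p0⊥
      [Ax]  ⊢ p0, p0⊥
    [Ax]  ⊢ p1, p1⊥

Result: YES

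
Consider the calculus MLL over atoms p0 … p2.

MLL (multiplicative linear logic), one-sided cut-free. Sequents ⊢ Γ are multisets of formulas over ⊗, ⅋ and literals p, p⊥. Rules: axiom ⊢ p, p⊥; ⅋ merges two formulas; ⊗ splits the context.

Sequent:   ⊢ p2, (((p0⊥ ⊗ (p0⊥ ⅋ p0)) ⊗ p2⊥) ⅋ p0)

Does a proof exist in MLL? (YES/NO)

Derivation (root first):
[⅋]  ⊢ p2, (((p0⊥ ⊗ (p0⊥ ⅋ p0)) ⊗ p2⊥) ⅋ p0)
  [⊗]  ⊢ p0, p2, ((p0⊥ ⊗ (p0⊥ ⅋ p0)) ⊗ p2⊥)
    [⊗]  ⊢ p0, (p0⊥ ⊗ (p0⊥ ⅋ p0))
      [Ax]  ⊢ p0, p0⊥
      [⅋]  ⊢ (p0⊥ ⅋ p0)
        [Ax]  ⊢ p0, p0⊥
    [Ax]  ⊢ p2, p2⊥

Result: YES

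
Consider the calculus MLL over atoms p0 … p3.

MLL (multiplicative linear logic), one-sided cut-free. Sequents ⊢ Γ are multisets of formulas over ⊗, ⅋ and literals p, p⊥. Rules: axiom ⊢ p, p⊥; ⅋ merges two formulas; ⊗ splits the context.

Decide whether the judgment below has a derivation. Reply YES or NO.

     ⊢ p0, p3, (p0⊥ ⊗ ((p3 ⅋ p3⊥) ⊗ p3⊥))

Derivation trace:
[⊗]  ⊢ p0, p3, (p0⊥ ⊗ ((p3 ⅋ p3⊥) ⊗ p3⊥))
  [Ax]  ⊢ p0, p0⊥
  [⊗]  ⊢ p3, ((p3 ⅋ p3⊥) ⊗ p3⊥)
    [⅋]  ⊢ (p3 ⅋ p3⊥)
      [Ax]  ⊢ p3, p3⊥
    [Ax]  ⊢ p3, p3⊥

Result: YES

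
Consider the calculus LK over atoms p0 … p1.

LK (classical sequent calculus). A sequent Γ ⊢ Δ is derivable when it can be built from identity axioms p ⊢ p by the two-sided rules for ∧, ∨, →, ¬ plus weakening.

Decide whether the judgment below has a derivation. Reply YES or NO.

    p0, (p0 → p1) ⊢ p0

Derivation trace:
[→L] p0, (p0 → p1) ⊢ p0
  [Ax] p0 ⊢ p0
  [WL] p0, p1 ⊢ p0
    [Ax] p0 ⊢ p0

Result: YES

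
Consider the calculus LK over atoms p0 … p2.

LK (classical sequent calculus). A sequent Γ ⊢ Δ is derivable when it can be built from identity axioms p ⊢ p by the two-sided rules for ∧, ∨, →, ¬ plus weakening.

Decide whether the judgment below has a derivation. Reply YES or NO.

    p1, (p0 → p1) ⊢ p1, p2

Derivation (root first):
[WR] p1, (p0 → p1) ⊢ p1, p2
  [→L] p1, (p0 → p1) ⊢ p1
    [WR] p1 ⊢ p1, p0
      [Ax] p1 ⊢ p1
    [Ax] p1 ⊢ p1

Result: YES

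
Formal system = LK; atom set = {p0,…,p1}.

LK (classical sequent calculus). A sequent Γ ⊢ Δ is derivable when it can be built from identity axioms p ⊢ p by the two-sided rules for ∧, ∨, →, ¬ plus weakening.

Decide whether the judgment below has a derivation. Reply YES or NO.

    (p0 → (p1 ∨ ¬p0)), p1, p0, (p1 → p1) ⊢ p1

Derivation trace:
[→L] (p0 → (p1 ∨ ¬p0)), p1, p0, (p1 → p1) ⊢ p1
  [→L] p0, (p0 → (p1 ∨ ¬p0)) ⊢ p1
    [Ax] p0 ⊢ p0
    [∨L] p0, (p1 ∨ ¬p0) ⊢ p1
      [Ax] p1 ⊢ p1
      [¬L] p0, ¬p0 ⊢ 
        [Ax] p0 ⊢ p0
  [WL] p1, p1 ⊢ p1
    [Ax] p1 ⊢ p1

Result: YES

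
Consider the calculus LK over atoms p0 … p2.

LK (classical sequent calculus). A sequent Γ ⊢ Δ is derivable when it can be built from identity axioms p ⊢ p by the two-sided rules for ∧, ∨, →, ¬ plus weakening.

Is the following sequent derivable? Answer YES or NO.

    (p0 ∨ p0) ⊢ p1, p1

Enumerate valuations to refute Γ ⊢ Δ:
  v=000: Γ:[(p0 ∨ p0)=F] Δ:[p1=F, p1=F] refutes=False
  v=001: Γ:[(p0 ∨ p0)=F] Δ:[p1=F, p1=F] refutes=False
  v=010: Γ:[(p0 ∨ p0)=F] Δ:[p1=T, p1=T] refutes=False
  v=011: Γ:[(p0 ∨ p0)=F] Δ:[p1=T, p1=T] refutes=False
  v=100: Γ:[(p0 ∨ p0)=T] Δ:[p1=F, p1=F] refutes=True  ← countermodel

Result: NO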